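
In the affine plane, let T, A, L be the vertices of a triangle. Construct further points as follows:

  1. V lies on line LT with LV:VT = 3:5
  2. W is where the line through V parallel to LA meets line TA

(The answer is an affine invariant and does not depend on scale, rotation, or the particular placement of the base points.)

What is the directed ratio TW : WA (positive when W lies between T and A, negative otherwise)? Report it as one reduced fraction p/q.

TW:WA = 5/3

Assign T = (0, 0), A = (1, 0), L = (0, 1) — the answer is frame-independent, so this choice is without loss of generality.
1. V lies on line LT with LV:VT = 3:5 ⇒ V = (0, 5/8)
2. W is where the line through V parallel to LA meets line TA ⇒ W = (5/8, 0)
W = T + t·(A−T) with t = 5/8, so TW:WA = t:(1−t) = 5/8:3/8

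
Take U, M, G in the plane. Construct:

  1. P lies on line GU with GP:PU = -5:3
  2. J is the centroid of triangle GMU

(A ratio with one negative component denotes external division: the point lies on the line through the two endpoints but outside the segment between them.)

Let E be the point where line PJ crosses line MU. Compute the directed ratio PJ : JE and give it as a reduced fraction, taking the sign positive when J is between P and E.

Work in coordinates with U = (0, 0), M = (1, 0), G = (0, 1).
1. P lies on line GU with GP:PU = -5:3 ⇒ P = (0, -3/2)
2. J is the centroid of triangle GMU ⇒ J = (1/3, 1/3)
line PJ meets MU at E = (3/11, 0)
J = P + t·(E−P) with t = 11/9, so PJ:JE = 11/9:-2/9

PJ:JE = -11/2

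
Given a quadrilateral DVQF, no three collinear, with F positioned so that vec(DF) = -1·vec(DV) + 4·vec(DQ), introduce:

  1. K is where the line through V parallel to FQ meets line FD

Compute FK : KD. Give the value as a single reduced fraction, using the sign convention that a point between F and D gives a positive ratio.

Assign D = (0, 0), V = (1, 0), Q = (0, 1), F = (-1, 4) — the answer is frame-independent, so this choice is without loss of generality.
1. K is where the line through V parallel to FQ meets line FD ⇒ K = (-3, 12)
K = F + t·(D−F) with t = -2, so FK:KD = t:(1−t) = -2:3

FK:KD = -2/3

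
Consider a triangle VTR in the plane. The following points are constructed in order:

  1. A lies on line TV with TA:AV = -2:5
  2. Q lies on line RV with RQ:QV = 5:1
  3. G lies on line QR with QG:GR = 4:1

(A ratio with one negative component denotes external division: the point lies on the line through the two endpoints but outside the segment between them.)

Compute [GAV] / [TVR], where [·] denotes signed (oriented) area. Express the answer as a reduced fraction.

[GAV]:[TVR] = 25/18

Set V = (0, 0), T = (1, 0), R = (0, 1); any affine frame gives the same invariant.
1. A lies on line TV with TA:AV = -2:5 ⇒ A = (5/3, 0)
2. Q lies on line RV with RQ:QV = 5:1 ⇒ Q = (0, 1/6)
3. G lies on line QR with QG:GR = 4:1 ⇒ G = (0, 5/6)
2·[GAV] = -25/18, 2·[TVR] = -1
[GAV]:[TVR] = -25/18:-1 = 25/18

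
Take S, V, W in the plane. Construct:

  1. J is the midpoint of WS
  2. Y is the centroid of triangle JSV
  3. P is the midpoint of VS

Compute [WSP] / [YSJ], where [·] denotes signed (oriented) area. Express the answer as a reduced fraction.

[WSP]:[YSJ] = -3

Work in coordinates with S = (0, 0), V = (1, 0), W = (0, 1).
1. J is the midpoint of WS ⇒ J = (0, 1/2)
2. Y is the centroid of triangle JSV ⇒ Y = (1/3, 1/6)
3. P is the midpoint of VS ⇒ P = (1/2, 0)
2·[WSP] = 1/2, 2·[YSJ] = -1/6
[WSP]:[YSJ] = 1/2:-1/6 = -3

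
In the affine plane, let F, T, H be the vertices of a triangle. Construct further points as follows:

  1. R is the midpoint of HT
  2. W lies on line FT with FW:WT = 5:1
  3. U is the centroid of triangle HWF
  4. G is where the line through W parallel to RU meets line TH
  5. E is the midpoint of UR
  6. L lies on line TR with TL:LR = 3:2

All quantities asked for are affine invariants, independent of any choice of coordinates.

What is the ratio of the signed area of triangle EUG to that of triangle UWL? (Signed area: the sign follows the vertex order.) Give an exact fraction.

Assign F = (0, 0), T = (1, 0), H = (0, 1) — the answer is frame-independent, so this choice is without loss of generality.
1. R is the midpoint of HT ⇒ R = (1/2, 1/2)
2. W lies on line FT with FW:WT = 5:1 ⇒ W = (5/6, 0)
3. U is the centroid of triangle HWF ⇒ U = (5/18, 1/3)
4. G is where the line through W parallel to RU meets line TH ⇒ G = (13/14, 1/14)
5. E is the midpoint of UR ⇒ E = (7/18, 5/12)
6. L lies on line TR with TL:LR = 3:2 ⇒ L = (7/10, 3/10)
2·[EUG] = 1/12, 2·[UWL] = 11/90
[EUG]:[UWL] = 1/12:11/90 = 15/22

[EUG]:[UWL] = 15/22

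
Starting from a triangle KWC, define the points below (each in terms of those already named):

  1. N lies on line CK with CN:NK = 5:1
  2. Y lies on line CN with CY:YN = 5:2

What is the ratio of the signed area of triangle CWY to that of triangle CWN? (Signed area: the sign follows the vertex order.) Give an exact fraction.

Choose coordinates K = (0, 0), W = (1, 0), C = (0, 1).
1. N lies on line CK with CN:NK = 5:1 ⇒ N = (0, 1/6)
2. Y lies on line CN with CY:YN = 5:2 ⇒ Y = (0, 17/42)
2·[CWY] = -25/42, 2·[CWN] = -5/6
[CWY]:[CWN] = -25/42:-5/6 = 5/7

[CWY]:[CWN] = 5/7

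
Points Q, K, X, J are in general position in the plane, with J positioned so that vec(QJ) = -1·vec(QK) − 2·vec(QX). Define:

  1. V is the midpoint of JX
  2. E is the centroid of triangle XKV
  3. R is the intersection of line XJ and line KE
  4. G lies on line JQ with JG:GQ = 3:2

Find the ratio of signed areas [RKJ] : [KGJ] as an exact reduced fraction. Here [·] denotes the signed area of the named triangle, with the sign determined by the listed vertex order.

Choose coordinates Q = (0, 0), K = (1, 0), X = (0, 1), J = (-1, -2).
1. V is the midpoint of JX ⇒ V = (-1/2, -1/2)
2. E is the centroid of triangle XKV ⇒ E = (1/6, 1/6)
3. R is the intersection of line XJ and line KE ⇒ R = (-1/4, 1/4)
4. G lies on line JQ with JG:GQ = 3:2 ⇒ G = (-2/5, -4/5)
2·[RKJ] = -3, 2·[KGJ] = 6/5
[RKJ]:[KGJ] = -3:6/5 = -5/2

[RKJ]:[KGJ] = -5/2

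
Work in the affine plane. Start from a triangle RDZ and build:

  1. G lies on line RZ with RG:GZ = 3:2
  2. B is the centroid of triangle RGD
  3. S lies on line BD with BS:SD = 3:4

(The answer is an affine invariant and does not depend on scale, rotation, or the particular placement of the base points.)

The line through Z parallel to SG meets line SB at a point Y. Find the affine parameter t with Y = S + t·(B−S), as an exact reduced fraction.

Assign R = (0, 0), D = (1, 0), Z = (0, 1) — the answer is frame-independent, so this choice is without loss of generality.
1. G lies on line RZ with RG:GZ = 3:2 ⇒ G = (0, 3/5)
2. B is the centroid of triangle RGD ⇒ B = (1/3, 1/5)
3. S lies on line BD with BS:SD = 3:4 ⇒ S = (13/21, 4/35)
through Z parallel to SG: direction (-13/21, 17/35); meets SB at Y = (13/9, -2/15)
Y = S + t·(B−S) with t = -26/9

t = -26/9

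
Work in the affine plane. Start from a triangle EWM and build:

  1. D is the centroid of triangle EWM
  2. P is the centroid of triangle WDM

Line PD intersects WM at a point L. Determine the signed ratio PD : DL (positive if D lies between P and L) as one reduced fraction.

PD:DL = -2/3

Choose coordinates E = (0, 0), W = (1, 0), M = (0, 1).
1. D is the centroid of triangle EWM ⇒ D = (1/3, 1/3)
2. P is the centroid of triangle WDM ⇒ P = (4/9, 4/9)
line PD meets WM at L = (1/2, 1/2)
D = P + t·(L−P) with t = -2, so PD:DL = -2:3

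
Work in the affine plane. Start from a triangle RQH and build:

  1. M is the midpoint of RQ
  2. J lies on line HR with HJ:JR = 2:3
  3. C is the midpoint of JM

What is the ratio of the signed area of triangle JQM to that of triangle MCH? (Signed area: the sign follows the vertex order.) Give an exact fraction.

[JQM]:[MCH] = 3

Choose coordinates R = (0, 0), Q = (1, 0), H = (0, 1).
1. M is the midpoint of RQ ⇒ M = (1/2, 0)
2. J lies on line HR with HJ:JR = 2:3 ⇒ J = (0, 3/5)
3. C is the midpoint of JM ⇒ C = (1/4, 3/10)
2·[JQM] = -3/10, 2·[MCH] = -1/10
[JQM]:[MCH] = -3/10:-1/10 = 3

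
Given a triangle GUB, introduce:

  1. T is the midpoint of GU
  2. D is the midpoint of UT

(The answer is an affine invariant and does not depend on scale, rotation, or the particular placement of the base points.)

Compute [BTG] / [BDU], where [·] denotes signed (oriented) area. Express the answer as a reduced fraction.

[BTG]:[BDU] = -2

Work in coordinates with G = (0, 0), U = (1, 0), B = (0, 1).
1. T is the midpoint of GU ⇒ T = (1/2, 0)
2. D is the midpoint of UT ⇒ D = (3/4, 0)
2·[BTG] = -1/2, 2·[BDU] = 1/4
[BTG]:[BDU] = -1/2:1/4 = -2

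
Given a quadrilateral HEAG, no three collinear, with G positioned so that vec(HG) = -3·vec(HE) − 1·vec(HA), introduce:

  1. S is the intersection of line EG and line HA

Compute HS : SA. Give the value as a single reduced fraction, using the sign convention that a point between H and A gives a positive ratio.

HS:SA = -1/5

Assign H = (0, 0), E = (1, 0), A = (0, 1), G = (-3, -1) — the answer is frame-independent, so this choice is without loss of generality.
1. S is the intersection of line EG and line HA ⇒ S = (0, -1/4)
S = H + t·(A−H) with t = -1/4, so HS:SA = t:(1−t) = -1/4:5/4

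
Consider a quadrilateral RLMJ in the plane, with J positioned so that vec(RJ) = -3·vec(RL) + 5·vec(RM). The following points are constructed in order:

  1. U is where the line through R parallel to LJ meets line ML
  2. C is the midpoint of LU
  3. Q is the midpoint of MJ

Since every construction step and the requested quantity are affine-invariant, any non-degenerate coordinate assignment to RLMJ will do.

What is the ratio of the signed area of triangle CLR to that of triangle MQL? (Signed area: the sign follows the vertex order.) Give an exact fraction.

[CLR]:[MQL] = 5

Set R = (0, 0), L = (1, 0), M = (0, 1), J = (-3, 5); any affine frame gives the same invariant.
1. U is where the line through R parallel to LJ meets line ML ⇒ U = (-4, 5)
2. C is the midpoint of LU ⇒ C = (-3/2, 5/2)
3. Q is the midpoint of MJ ⇒ Q = (-3/2, 3)
2·[CLR] = -5/2, 2·[MQL] = -1/2
[CLR]:[MQL] = -5/2:-1/2 = 5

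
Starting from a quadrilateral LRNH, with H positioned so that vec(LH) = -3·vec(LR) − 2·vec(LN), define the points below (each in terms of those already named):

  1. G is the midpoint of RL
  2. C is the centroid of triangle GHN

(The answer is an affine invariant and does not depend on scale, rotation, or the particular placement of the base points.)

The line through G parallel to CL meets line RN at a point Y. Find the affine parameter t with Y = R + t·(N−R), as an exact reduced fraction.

Work in coordinates with L = (0, 0), R = (1, 0), N = (0, 1), H = (-3, -2).
1. G is the midpoint of RL ⇒ G = (1/2, 0)
2. C is the centroid of triangle GHN ⇒ C = (-5/6, -1/3)
through G parallel to CL: direction (5/6, 1/3); meets RN at Y = (6/7, 1/7)
Y = R + t·(N−R) with t = 1/7

t = 1/7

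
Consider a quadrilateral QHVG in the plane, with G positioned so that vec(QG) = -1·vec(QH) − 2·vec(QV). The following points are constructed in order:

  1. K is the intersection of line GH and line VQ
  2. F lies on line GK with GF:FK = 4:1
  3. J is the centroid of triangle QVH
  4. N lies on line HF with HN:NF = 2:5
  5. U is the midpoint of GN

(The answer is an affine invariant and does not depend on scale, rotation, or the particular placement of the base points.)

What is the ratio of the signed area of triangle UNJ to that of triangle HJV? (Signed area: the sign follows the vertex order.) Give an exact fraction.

[UNJ]:[HJV] = -87/35

Set Q = (0, 0), H = (1, 0), V = (0, 1), G = (-1, -2); any affine frame gives the same invariant.
1. K is the intersection of line GH and line VQ ⇒ K = (0, -1)
2. F lies on line GK with GF:FK = 4:1 ⇒ F = (-1/5, -6/5)
3. J is the centroid of triangle QVH ⇒ J = (1/3, 1/3)
4. N lies on line HF with HN:NF = 2:5 ⇒ N = (23/35, -12/35)
5. U is the midpoint of GN ⇒ U = (-6/35, -41/35)
2·[UNJ] = 29/35, 2·[HJV] = -1/3
[UNJ]:[HJV] = 29/35:-1/3 = -87/35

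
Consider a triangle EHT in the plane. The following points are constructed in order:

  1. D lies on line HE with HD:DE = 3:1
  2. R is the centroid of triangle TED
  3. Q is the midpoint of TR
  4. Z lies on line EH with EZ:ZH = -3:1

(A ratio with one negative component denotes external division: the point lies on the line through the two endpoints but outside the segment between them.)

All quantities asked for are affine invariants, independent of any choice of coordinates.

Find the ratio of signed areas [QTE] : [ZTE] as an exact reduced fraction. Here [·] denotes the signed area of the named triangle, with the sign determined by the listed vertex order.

Work in coordinates with E = (0, 0), H = (1, 0), T = (0, 1).
1. D lies on line HE with HD:DE = 3:1 ⇒ D = (1/4, 0)
2. R is the centroid of triangle TED ⇒ R = (1/12, 1/3)
3. Q is the midpoint of TR ⇒ Q = (1/24, 2/3)
4. Z lies on line EH with EZ:ZH = -3:1 ⇒ Z = (3/2, 0)
2·[QTE] = 1/24, 2·[ZTE] = 3/2
[QTE]:[ZTE] = 1/24:3/2 = 1/36

[QTE]:[ZTE] = 1/36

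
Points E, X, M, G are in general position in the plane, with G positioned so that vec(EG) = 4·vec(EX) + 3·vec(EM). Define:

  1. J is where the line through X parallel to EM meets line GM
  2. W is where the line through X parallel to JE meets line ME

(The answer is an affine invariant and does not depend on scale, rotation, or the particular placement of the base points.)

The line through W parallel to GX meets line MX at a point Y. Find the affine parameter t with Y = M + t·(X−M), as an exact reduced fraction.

t = 5/4

Choose coordinates E = (0, 0), X = (1, 0), M = (0, 1), G = (4, 3).
1. J is where the line through X parallel to EM meets line GM ⇒ J = (1, 3/2)
2. W is where the line through X parallel to JE meets line ME ⇒ W = (0, -3/2)
through W parallel to GX: direction (-3, -3); meets MX at Y = (5/4, -1/4)
Y = M + t·(X−M) with t = 5/4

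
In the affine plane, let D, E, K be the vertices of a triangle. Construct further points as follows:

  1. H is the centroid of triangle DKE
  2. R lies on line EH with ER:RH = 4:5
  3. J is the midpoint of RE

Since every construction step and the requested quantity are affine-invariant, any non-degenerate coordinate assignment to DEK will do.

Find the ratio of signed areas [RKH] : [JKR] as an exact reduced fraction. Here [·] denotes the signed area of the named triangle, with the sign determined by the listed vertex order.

[RKH]:[JKR] = 5/2

Choose coordinates D = (0, 0), E = (1, 0), K = (0, 1).
1. H is the centroid of triangle DKE ⇒ H = (1/3, 1/3)
2. R lies on line EH with ER:RH = 4:5 ⇒ R = (19/27, 4/27)
3. J is the midpoint of RE ⇒ J = (23/27, 2/27)
2·[RKH] = 5/27, 2·[JKR] = 2/27
[RKH]:[JKR] = 5/27:2/27 = 5/2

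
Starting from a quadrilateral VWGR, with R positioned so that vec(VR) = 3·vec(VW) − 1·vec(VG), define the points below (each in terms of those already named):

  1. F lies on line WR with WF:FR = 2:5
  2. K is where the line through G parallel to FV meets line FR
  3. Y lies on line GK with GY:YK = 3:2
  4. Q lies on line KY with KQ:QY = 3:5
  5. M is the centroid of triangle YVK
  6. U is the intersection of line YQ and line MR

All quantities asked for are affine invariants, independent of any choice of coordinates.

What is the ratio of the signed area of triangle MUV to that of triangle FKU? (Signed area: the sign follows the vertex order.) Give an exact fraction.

[MUV]:[FKU] = 85/72

Set V = (0, 0), W = (1, 0), G = (0, 1), R = (3, -1); any affine frame gives the same invariant.
1. F lies on line WR with WF:FR = 2:5 ⇒ F = (11/7, -2/7)
2. K is where the line through G parallel to FV meets line FR ⇒ K = (-11/7, 9/7)
3. Y lies on line GK with GY:YK = 3:2 ⇒ Y = (-33/35, 41/35)
4. Q lies on line KY with KQ:QY = 3:5 ⇒ Q = (-187/140, 87/70)
5. M is the centroid of triangle YVK ⇒ M = (-88/105, 86/105)
6. U is the intersection of line YQ and line MR ⇒ U = (-2563/1295, 1761/1295)
2·[MUV] = 374/777, 2·[FKU] = 528/1295
[MUV]:[FKU] = 374/777:528/1295 = 85/72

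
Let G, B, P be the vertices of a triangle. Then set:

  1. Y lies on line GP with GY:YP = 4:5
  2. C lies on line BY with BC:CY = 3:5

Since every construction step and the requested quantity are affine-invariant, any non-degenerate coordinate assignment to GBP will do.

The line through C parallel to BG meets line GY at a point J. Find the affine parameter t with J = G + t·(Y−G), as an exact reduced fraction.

Choose coordinates G = (0, 0), B = (1, 0), P = (0, 1).
1. Y lies on line GP with GY:YP = 4:5 ⇒ Y = (0, 4/9)
2. C lies on line BY with BC:CY = 3:5 ⇒ C = (5/8, 1/6)
through C parallel to BG: direction (-1, 0); meets GY at J = (0, 1/6)
J = G + t·(Y−G) with t = 3/8

t = 3/8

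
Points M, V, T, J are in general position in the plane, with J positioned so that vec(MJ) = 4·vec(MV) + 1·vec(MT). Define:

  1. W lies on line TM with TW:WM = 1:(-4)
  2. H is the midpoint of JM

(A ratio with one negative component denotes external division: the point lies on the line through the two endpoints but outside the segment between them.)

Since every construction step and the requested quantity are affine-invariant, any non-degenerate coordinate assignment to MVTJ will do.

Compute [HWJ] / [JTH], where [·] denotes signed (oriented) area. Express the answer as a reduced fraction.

[HWJ]:[JTH] = -4/3

Assign M = (0, 0), V = (1, 0), T = (0, 1), J = (4, 1) — the answer is frame-independent, so this choice is without loss of generality.
1. W lies on line TM with TW:WM = 1:(-4) ⇒ W = (0, 4/3)
2. H is the midpoint of JM ⇒ H = (2, 1/2)
2·[HWJ] = -8/3, 2·[JTH] = 2
[HWJ]:[JTH] = -8/3:2 = -4/3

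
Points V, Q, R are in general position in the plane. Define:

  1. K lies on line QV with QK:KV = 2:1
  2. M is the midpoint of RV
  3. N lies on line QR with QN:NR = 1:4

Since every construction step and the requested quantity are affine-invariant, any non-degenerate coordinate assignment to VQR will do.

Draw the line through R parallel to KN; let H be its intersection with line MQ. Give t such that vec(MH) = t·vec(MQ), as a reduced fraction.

Set V = (0, 0), Q = (1, 0), R = (0, 1); any affine frame gives the same invariant.
1. K lies on line QV with QK:KV = 2:1 ⇒ K = (1/3, 0)
2. M is the midpoint of RV ⇒ M = (0, 1/2)
3. N lies on line QR with QN:NR = 1:4 ⇒ N = (4/5, 1/5)
through R parallel to KN: direction (7/15, 1/5); meets MQ at H = (-7/13, 10/13)
H = M + t·(Q−M) with t = -7/13

t = -7/13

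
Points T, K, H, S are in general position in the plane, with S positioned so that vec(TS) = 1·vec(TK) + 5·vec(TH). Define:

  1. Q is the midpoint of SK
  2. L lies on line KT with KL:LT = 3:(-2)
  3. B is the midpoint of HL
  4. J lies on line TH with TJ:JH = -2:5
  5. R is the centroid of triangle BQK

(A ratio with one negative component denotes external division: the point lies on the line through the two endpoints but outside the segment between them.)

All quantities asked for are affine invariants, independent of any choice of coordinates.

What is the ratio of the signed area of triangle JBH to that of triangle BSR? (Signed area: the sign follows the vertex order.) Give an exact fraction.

Work in coordinates with T = (0, 0), K = (1, 0), H = (0, 1), S = (1, 5).
1. Q is the midpoint of SK ⇒ Q = (1, 5/2)
2. L lies on line KT with KL:LT = 3:(-2) ⇒ L = (-2, 0)
3. B is the midpoint of HL ⇒ B = (-1, 1/2)
4. J lies on line TH with TJ:JH = -2:5 ⇒ J = (0, -2/3)
5. R is the centroid of triangle BQK ⇒ R = (1/3, 1)
2·[JBH] = -5/3, 2·[BSR] = -5
[JBH]:[BSR] = -5/3:-5 = 1/3

[JBH]:[BSR] = 1/3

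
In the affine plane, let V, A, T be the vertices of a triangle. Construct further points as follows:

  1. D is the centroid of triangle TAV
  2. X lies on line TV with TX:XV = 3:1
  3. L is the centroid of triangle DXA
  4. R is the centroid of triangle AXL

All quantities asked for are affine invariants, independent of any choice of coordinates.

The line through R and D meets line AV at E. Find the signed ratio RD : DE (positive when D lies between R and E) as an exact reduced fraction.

RD:DE = -5/9

Choose coordinates V = (0, 0), A = (1, 0), T = (0, 1).
1. D is the centroid of triangle TAV ⇒ D = (1/3, 1/3)
2. X lies on line TV with TX:XV = 3:1 ⇒ X = (0, 1/4)
3. L is the centroid of triangle DXA ⇒ L = (4/9, 7/36)
4. R is the centroid of triangle AXL ⇒ R = (13/27, 4/27)
line RD meets AV at E = (3/5, 0)
D = R + t·(E−R) with t = -5/4, so RD:DE = -5/4:9/4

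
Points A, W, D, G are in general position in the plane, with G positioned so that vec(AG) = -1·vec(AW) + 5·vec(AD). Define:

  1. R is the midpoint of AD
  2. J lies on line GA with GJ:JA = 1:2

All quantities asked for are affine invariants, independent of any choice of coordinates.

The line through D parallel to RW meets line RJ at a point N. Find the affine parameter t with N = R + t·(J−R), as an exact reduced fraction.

t = 1/5

Set A = (0, 0), W = (1, 0), D = (0, 1), G = (-1, 5); any affine frame gives the same invariant.
1. R is the midpoint of AD ⇒ R = (0, 1/2)
2. J lies on line GA with GJ:JA = 1:2 ⇒ J = (-2/3, 10/3)
through D parallel to RW: direction (1, -1/2); meets RJ at N = (-2/15, 16/15)
N = R + t·(J−R) with t = 1/5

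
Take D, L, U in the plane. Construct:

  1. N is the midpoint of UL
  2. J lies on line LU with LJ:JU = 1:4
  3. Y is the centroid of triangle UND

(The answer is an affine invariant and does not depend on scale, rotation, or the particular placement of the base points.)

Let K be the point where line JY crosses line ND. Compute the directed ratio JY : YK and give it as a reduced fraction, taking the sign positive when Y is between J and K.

JY:YK = -14/5

Choose coordinates D = (0, 0), L = (1, 0), U = (0, 1).
1. N is the midpoint of UL ⇒ N = (1/2, 1/2)
2. J lies on line LU with LJ:JU = 1:4 ⇒ J = (4/5, 1/5)
3. Y is the centroid of triangle UND ⇒ Y = (1/6, 1/2)
line JY meets ND at K = (11/28, 11/28)
Y = J + t·(K−J) with t = 14/9, so JY:YK = 14/9:-5/9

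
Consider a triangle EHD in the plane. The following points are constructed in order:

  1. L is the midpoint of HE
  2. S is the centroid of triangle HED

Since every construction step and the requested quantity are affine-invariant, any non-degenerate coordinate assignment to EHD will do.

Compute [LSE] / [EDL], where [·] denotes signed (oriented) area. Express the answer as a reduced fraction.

[LSE]:[EDL] = -1/3

Assign E = (0, 0), H = (1, 0), D = (0, 1) — the answer is frame-independent, so this choice is without loss of generality.
1. L is the midpoint of HE ⇒ L = (1/2, 0)
2. S is the centroid of triangle HED ⇒ S = (1/3, 1/3)
2·[LSE] = 1/6, 2·[EDL] = -1/2
[LSE]:[EDL] = 1/6:-1/2 = -1/3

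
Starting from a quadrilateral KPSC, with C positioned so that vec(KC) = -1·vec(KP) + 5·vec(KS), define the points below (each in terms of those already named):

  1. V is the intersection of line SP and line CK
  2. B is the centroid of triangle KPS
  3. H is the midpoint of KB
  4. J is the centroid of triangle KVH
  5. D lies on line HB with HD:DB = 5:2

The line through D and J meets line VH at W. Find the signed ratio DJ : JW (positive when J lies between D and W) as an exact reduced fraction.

DJ:JW = -22/7

Work in coordinates with K = (0, 0), P = (1, 0), S = (0, 1), C = (-1, 5).
1. V is the intersection of line SP and line CK ⇒ V = (-1/4, 5/4)
2. B is the centroid of triangle KPS ⇒ B = (1/3, 1/3)
3. H is the midpoint of KB ⇒ H = (1/6, 1/6)
4. J is the centroid of triangle KVH ⇒ J = (-1/36, 17/36)
5. D lies on line HB with HD:DB = 5:2 ⇒ D = (2/7, 2/7)
line DJ meets VH at W = (19/264, 109/264)
J = D + t·(W−D) with t = 22/15, so DJ:JW = 22/15:-7/15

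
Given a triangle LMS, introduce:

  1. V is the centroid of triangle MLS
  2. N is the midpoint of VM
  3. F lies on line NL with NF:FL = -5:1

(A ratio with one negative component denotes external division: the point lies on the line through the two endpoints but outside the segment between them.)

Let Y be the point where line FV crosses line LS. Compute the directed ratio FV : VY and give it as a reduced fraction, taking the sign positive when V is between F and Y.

Choose coordinates L = (0, 0), M = (1, 0), S = (0, 1).
1. V is the centroid of triangle MLS ⇒ V = (1/3, 1/3)
2. N is the midpoint of VM ⇒ N = (2/3, 1/6)
3. F lies on line NL with NF:FL = -5:1 ⇒ F = (-1/6, -1/24)
line FV meets LS at Y = (0, 1/12)
V = F + t·(Y−F) with t = 3, so FV:VY = 3:-2

FV:VY = -3/2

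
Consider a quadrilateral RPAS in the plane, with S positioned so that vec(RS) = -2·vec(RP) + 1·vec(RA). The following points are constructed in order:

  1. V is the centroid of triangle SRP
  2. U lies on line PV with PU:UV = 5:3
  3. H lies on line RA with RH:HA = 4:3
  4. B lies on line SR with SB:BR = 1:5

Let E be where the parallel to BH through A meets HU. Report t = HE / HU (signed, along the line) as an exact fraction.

t = -360/283

Set R = (0, 0), P = (1, 0), A = (0, 1), S = (-2, 1); any affine frame gives the same invariant.
1. V is the centroid of triangle SRP ⇒ V = (-1/3, 1/3)
2. U lies on line PV with PU:UV = 5:3 ⇒ U = (1/6, 5/24)
3. H lies on line RA with RH:HA = 4:3 ⇒ H = (0, 4/7)
4. B lies on line SR with SB:BR = 1:5 ⇒ B = (-5/3, 5/6)
through A parallel to BH: direction (5/3, -11/42); meets HU at E = (-60/283, 2047/1981)
E = H + t·(U−H) with t = -360/283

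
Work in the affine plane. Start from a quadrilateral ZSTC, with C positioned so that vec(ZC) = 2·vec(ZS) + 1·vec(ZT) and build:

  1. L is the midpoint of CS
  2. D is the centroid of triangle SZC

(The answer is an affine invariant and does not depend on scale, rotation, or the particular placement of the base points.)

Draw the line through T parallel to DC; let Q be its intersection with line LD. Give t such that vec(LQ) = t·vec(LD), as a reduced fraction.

t = 9

Choose coordinates Z = (0, 0), S = (1, 0), T = (0, 1), C = (2, 1).
1. L is the midpoint of CS ⇒ L = (3/2, 1/2)
2. D is the centroid of triangle SZC ⇒ D = (1, 1/3)
through T parallel to DC: direction (1, 2/3); meets LD at Q = (-3, -1)
Q = L + t·(D−L) with t = 9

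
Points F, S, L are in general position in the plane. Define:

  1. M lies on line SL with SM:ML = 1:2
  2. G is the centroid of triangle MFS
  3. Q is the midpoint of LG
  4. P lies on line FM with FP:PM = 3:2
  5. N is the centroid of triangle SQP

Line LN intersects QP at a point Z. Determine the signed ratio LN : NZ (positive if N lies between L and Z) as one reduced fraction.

LN:NZ = -29/17

Set F = (0, 0), S = (1, 0), L = (0, 1); any affine frame gives the same invariant.
1. M lies on line SL with SM:ML = 1:2 ⇒ M = (2/3, 1/3)
2. G is the centroid of triangle MFS ⇒ G = (5/9, 1/9)
3. Q is the midpoint of LG ⇒ Q = (5/18, 5/9)
4. P lies on line FM with FP:PM = 3:2 ⇒ P = (2/5, 1/5)
5. N is the centroid of triangle SQP ⇒ N = (151/270, 34/135)
line LN meets QP at Z = (302/1305, 901/1305)
N = L + t·(Z−L) with t = 29/12, so LN:NZ = 29/12:-17/12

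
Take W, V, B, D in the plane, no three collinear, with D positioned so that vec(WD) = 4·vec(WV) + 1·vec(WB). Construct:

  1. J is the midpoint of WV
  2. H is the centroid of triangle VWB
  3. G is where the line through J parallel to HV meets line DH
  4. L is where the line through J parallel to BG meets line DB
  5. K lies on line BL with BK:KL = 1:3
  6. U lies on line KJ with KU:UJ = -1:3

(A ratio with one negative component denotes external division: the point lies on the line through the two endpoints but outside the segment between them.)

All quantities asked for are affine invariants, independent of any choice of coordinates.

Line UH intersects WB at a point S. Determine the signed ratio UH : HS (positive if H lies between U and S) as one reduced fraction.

UH:HS = -25/22

Work in coordinates with W = (0, 0), V = (1, 0), B = (0, 1), D = (4, 1).
1. J is the midpoint of WV ⇒ J = (1/2, 0)
2. H is the centroid of triangle VWB ⇒ H = (1/3, 1/3)
3. G is where the line through J parallel to HV meets line DH ⇒ G = (-1/30, 4/15)
4. L is where the line through J parallel to BG meets line DB ⇒ L = (6/11, 1)
5. K lies on line BL with BK:KL = 1:3 ⇒ K = (3/22, 1)
6. U lies on line KJ with KU:UJ = -1:3 ⇒ U = (-1/22, 3/2)
line UH meets WB at S = (0, 34/25)
H = U + t·(S−U) with t = 25/3, so UH:HS = 25/3:-22/3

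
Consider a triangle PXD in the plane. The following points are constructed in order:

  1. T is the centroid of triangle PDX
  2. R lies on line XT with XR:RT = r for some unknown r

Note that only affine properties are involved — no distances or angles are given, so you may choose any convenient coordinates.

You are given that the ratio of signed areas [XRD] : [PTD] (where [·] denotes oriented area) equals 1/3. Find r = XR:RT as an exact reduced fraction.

Assign P = (0, 0), X = (1, 0), D = (0, 1) — the answer is frame-independent, so this choice is without loss of generality.
1. T is the centroid of triangle PDX ⇒ T = (1/3, 1/3)
2. With XR:RT = r, write λ = r/(r+1) so R = X + λ·(T−X); R is affine-linear in λ
Every point depending on R is an affine combination of R and λ-independent points, so each such coordinate is linear in λ; the λ² term in each signed area is a multiple of (T−X)×(T−X) = 0, so 2·[XRD] and 2·[PTD] are each linear in λ. Evaluating at λ=0 and λ=1:
  2·[XRD] = -1/3·λ,   2·[PTD] = 1/3
So [XRD]:[PTD] = (-1/3·λ) / (1/3). Setting this equal to 1/3:
  -1/3·λ = 1/3·(1/3)  ⇒  λ = -1/3
Then r = λ/(1−λ) = (-1/3)/(4/3) = -1/4. Check: with r = -1/4, R = (11/9, -1/9) and [XRD]:[PTD] = 1/3 as required.

r = -1/4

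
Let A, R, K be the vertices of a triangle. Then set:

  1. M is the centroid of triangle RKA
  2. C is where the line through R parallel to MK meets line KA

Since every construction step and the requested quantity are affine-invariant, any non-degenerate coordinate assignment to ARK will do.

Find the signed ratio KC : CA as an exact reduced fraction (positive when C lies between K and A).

KC:CA = -1/2

Choose coordinates A = (0, 0), R = (1, 0), K = (0, 1).
1. M is the centroid of triangle RKA ⇒ M = (1/3, 1/3)
2. C is where the line through R parallel to MK meets line KA ⇒ C = (0, 2)
C = K + t·(A−K) with t = -1, so KC:CA = t:(1−t) = -1:2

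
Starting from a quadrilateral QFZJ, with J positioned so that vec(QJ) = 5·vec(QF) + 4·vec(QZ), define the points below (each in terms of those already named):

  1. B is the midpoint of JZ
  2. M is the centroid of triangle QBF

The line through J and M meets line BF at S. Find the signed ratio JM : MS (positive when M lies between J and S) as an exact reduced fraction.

Work in coordinates with Q = (0, 0), F = (1, 0), Z = (0, 1), J = (5, 4).
1. B is the midpoint of JZ ⇒ B = (5/2, 5/2)
2. M is the centroid of triangle QBF ⇒ M = (7/6, 5/6)
line JM meets BF at S = (53/29, 40/29)
M = J + t·(S−J) with t = 29/24, so JM:MS = 29/24:-5/24

JM:MS = -29/5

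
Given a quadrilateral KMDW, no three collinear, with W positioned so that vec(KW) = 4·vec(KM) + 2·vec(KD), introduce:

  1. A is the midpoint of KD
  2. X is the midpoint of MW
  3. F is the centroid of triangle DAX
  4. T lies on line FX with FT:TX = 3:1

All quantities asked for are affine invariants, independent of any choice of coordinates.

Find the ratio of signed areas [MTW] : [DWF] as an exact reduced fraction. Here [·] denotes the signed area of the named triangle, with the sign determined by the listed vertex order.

[MTW]:[DWF] = 17/36

Set K = (0, 0), M = (1, 0), D = (0, 1), W = (4, 2); any affine frame gives the same invariant.
1. A is the midpoint of KD ⇒ A = (0, 1/2)
2. X is the midpoint of MW ⇒ X = (5/2, 1)
3. F is the centroid of triangle DAX ⇒ F = (5/6, 5/6)
4. T lies on line FX with FT:TX = 3:1 ⇒ T = (25/12, 23/24)
2·[MTW] = -17/24, 2·[DWF] = -3/2
[MTW]:[DWF] = -17/24:-3/2 = 17/36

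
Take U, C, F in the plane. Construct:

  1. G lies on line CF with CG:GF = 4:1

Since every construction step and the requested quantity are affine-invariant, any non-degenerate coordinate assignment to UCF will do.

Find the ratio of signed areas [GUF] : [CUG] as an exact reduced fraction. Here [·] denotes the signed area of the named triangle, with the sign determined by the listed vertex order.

[GUF]:[CUG] = 1/4

Set U = (0, 0), C = (1, 0), F = (0, 1); any affine frame gives the same invariant.
1. G lies on line CF with CG:GF = 4:1 ⇒ G = (1/5, 4/5)
2·[GUF] = -1/5, 2·[CUG] = -4/5
[GUF]:[CUG] = -1/5:-4/5 = 1/4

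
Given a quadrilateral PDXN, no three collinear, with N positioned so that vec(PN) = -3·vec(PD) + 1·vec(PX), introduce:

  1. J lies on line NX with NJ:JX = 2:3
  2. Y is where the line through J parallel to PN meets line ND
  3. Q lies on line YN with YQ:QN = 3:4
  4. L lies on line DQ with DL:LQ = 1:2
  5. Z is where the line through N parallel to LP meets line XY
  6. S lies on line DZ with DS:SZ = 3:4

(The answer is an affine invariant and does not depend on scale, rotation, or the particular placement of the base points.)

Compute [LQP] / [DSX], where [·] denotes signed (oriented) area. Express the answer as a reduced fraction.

Assign P = (0, 0), D = (1, 0), X = (0, 1), N = (-3, 1) — the answer is frame-independent, so this choice is without loss of generality.
1. J lies on line NX with NJ:JX = 2:3 ⇒ J = (-9/5, 1)
2. Y is where the line through J parallel to PN meets line ND ⇒ Y = (9/5, -1/5)
3. Q lies on line YN with YQ:QN = 3:4 ⇒ Q = (-9/35, 11/35)
4. L lies on line DQ with DL:LQ = 1:2 ⇒ L = (61/105, 11/105)
5. Z is where the line through N parallel to LP meets line XY ⇒ Z = (-99/155, 221/155)
6. S lies on line DZ with DS:SZ = 3:4 ⇒ S = (323/1085, 663/1085)
2·[LQP] = 22/105, 2·[DSX] = -99/1085
[LQP]:[DSX] = 22/105:-99/1085 = -62/27

[LQP]:[DSX] = -62/27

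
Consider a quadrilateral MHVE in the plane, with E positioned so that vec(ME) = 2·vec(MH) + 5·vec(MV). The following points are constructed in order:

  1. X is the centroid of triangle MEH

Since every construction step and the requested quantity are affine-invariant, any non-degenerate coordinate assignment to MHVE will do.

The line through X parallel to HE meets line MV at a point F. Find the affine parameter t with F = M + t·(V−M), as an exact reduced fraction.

t = -10/3

Work in coordinates with M = (0, 0), H = (1, 0), V = (0, 1), E = (2, 5).
1. X is the centroid of triangle MEH ⇒ X = (1, 5/3)
through X parallel to HE: direction (1, 5); meets MV at F = (0, -10/3)
F = M + t·(V−M) with t = -10/3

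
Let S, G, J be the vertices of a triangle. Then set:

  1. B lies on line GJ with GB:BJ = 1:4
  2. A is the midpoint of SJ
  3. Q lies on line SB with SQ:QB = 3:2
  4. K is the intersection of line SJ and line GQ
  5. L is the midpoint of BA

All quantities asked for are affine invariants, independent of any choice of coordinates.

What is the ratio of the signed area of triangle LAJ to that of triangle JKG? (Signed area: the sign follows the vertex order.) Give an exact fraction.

[LAJ]:[JKG] = -13/50

Choose coordinates S = (0, 0), G = (1, 0), J = (0, 1).
1. B lies on line GJ with GB:BJ = 1:4 ⇒ B = (4/5, 1/5)
2. A is the midpoint of SJ ⇒ A = (0, 1/2)
3. Q lies on line SB with SQ:QB = 3:2 ⇒ Q = (12/25, 3/25)
4. K is the intersection of line SJ and line GQ ⇒ K = (0, 3/13)
5. L is the midpoint of BA ⇒ L = (2/5, 7/20)
2·[LAJ] = -1/5, 2·[JKG] = 10/13
[LAJ]:[JKG] = -1/5:10/13 = -13/50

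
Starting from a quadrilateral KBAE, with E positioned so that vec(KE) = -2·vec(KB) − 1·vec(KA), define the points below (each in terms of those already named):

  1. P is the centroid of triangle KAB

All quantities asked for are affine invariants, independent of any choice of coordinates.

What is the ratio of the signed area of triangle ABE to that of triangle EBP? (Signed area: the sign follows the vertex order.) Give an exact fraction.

Assign K = (0, 0), B = (1, 0), A = (0, 1), E = (-2, -1) — the answer is frame-independent, so this choice is without loss of generality.
1. P is the centroid of triangle KAB ⇒ P = (1/3, 1/3)
2·[ABE] = -4, 2·[EBP] = 5/3
[ABE]:[EBP] = -4:5/3 = -12/5

[ABE]:[EBP] = -12/5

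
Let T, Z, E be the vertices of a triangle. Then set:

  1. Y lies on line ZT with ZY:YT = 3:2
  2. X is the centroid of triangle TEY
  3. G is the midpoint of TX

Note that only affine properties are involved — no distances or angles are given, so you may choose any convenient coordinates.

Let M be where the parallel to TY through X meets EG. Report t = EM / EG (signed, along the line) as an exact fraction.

Choose coordinates T = (0, 0), Z = (1, 0), E = (0, 1).
1. Y lies on line ZT with ZY:YT = 3:2 ⇒ Y = (2/5, 0)
2. X is the centroid of triangle TEY ⇒ X = (2/15, 1/3)
3. G is the midpoint of TX ⇒ G = (1/15, 1/6)
through X parallel to TY: direction (2/5, 0); meets EG at M = (4/75, 1/3)
M = E + t·(G−E) with t = 4/5

t = 4/5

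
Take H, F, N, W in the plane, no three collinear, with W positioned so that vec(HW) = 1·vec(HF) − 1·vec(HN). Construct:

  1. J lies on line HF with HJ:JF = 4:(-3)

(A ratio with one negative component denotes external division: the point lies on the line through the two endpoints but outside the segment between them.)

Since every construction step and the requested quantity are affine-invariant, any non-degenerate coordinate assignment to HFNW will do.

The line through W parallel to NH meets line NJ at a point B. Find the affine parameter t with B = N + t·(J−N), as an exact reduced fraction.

t = 1/4

Assign H = (0, 0), F = (1, 0), N = (0, 1), W = (1, -1) — the answer is frame-independent, so this choice is without loss of generality.
1. J lies on line HF with HJ:JF = 4:(-3) ⇒ J = (4, 0)
through W parallel to NH: direction (0, -1); meets NJ at B = (1, 3/4)
B = N + t·(J−N) with t = 1/4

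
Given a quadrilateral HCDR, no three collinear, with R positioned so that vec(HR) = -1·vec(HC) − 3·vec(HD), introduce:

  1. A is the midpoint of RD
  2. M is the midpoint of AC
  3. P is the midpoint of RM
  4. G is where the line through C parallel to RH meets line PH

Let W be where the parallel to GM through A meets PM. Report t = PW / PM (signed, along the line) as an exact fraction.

Choose coordinates H = (0, 0), C = (1, 0), D = (0, 1), R = (-1, -3).
1. A is the midpoint of RD ⇒ A = (-1/2, -1)
2. M is the midpoint of AC ⇒ M = (1/4, -1/2)
3. P is the midpoint of RM ⇒ P = (-3/8, -7/4)
4. G is where the line through C parallel to RH meets line PH ⇒ G = (-9/5, -42/5)
through A parallel to GM: direction (41/20, 79/10); meets PM at W = (-79/76, -117/38)
W = P + t·(M−P) with t = -101/95

t = -101/95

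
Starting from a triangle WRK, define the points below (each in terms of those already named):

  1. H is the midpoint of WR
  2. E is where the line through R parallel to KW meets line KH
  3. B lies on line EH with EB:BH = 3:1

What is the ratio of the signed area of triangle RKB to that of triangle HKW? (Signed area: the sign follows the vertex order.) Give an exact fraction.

[RKB]:[HKW] = 5/4

Set W = (0, 0), R = (1, 0), K = (0, 1); any affine frame gives the same invariant.
1. H is the midpoint of WR ⇒ H = (1/2, 0)
2. E is where the line through R parallel to KW meets line KH ⇒ E = (1, -1)
3. B lies on line EH with EB:BH = 3:1 ⇒ B = (5/8, -1/4)
2·[RKB] = 5/8, 2·[HKW] = 1/2
[RKB]:[HKW] = 5/8:1/2 = 5/4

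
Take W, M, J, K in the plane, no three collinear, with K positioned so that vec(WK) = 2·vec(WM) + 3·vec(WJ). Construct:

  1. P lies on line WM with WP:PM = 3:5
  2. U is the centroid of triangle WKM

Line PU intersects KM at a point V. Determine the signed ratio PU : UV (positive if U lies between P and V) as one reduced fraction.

PU:UV = 7/8

Assign W = (0, 0), M = (1, 0), J = (0, 1), K = (2, 3) — the answer is frame-independent, so this choice is without loss of generality.
1. P lies on line WM with WP:PM = 3:5 ⇒ P = (3/8, 0)
2. U is the centroid of triangle WKM ⇒ U = (1, 1)
line PU meets KM at V = (12/7, 15/7)
U = P + t·(V−P) with t = 7/15, so PU:UV = 7/15:8/15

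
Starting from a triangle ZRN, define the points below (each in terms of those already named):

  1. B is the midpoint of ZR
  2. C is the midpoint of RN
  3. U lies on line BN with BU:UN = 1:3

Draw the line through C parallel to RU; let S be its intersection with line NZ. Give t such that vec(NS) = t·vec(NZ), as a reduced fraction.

Assign Z = (0, 0), R = (1, 0), N = (0, 1) — the answer is frame-independent, so this choice is without loss of generality.
1. B is the midpoint of ZR ⇒ B = (1/2, 0)
2. C is the midpoint of RN ⇒ C = (1/2, 1/2)
3. U lies on line BN with BU:UN = 1:3 ⇒ U = (3/8, 1/4)
through C parallel to RU: direction (-5/8, 1/4); meets NZ at S = (0, 7/10)
S = N + t·(Z−N) with t = 3/10

t = 3/10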